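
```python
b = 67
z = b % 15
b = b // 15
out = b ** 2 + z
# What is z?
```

Answer: 7

Derivation:
Trace (tracking z):
b = 67  # -> b = 67
z = b % 15  # -> z = 7
b = b // 15  # -> b = 4
out = b ** 2 + z  # -> out = 23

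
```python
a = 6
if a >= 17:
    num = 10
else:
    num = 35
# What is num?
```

Answer: 35

Derivation:
Trace (tracking num):
a = 6  # -> a = 6
if a >= 17:  # condition is False
else:
    num = 35  # -> num = 35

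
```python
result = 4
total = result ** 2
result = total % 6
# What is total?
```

Answer: 16

Derivation:
Trace (tracking total):
result = 4  # -> result = 4
total = result ** 2  # -> total = 16
result = total % 6  # -> result = 4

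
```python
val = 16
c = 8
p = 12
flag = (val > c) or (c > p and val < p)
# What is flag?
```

Answer: True

Derivation:
Trace (tracking flag):
val = 16  # -> val = 16
c = 8  # -> c = 8
p = 12  # -> p = 12
flag = val > c or (c > p and val < p)  # -> flag = True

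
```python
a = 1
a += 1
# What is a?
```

Trace (tracking a):
a = 1  # -> a = 1
a += 1  # -> a = 2

Answer: 2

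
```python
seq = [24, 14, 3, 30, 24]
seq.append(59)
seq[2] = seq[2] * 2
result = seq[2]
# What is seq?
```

Trace (tracking seq):
seq = [24, 14, 3, 30, 24]  # -> seq = [24, 14, 3, 30, 24]
seq.append(59)  # -> seq = [24, 14, 3, 30, 24, 59]
seq[2] = seq[2] * 2  # -> seq = [24, 14, 6, 30, 24, 59]
result = seq[2]  # -> result = 6

Answer: [24, 14, 6, 30, 24, 59]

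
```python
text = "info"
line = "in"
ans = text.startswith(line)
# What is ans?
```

Trace (tracking ans):
text = 'info'  # -> text = 'info'
line = 'in'  # -> line = 'in'
ans = text.startswith(line)  # -> ans = True

Answer: True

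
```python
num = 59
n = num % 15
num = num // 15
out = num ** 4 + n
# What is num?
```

Trace (tracking num):
num = 59  # -> num = 59
n = num % 15  # -> n = 14
num = num // 15  # -> num = 3
out = num ** 4 + n  # -> out = 95

Answer: 3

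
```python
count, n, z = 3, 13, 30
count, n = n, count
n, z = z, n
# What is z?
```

Answer: 3

Derivation:
Trace (tracking z):
count, n, z = (3, 13, 30)  # -> count = 3, n = 13, z = 30
count, n = (n, count)  # -> count = 13, n = 3
n, z = (z, n)  # -> n = 30, z = 3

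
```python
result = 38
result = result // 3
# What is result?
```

Answer: 12

Derivation:
Trace (tracking result):
result = 38  # -> result = 38
result = result // 3  # -> result = 12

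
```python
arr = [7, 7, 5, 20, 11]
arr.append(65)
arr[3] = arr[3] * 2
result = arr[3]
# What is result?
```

Trace (tracking result):
arr = [7, 7, 5, 20, 11]  # -> arr = [7, 7, 5, 20, 11]
arr.append(65)  # -> arr = [7, 7, 5, 20, 11, 65]
arr[3] = arr[3] * 2  # -> arr = [7, 7, 5, 40, 11, 65]
result = arr[3]  # -> result = 40

Answer: 40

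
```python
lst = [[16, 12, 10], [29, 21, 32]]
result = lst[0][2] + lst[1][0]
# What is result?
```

Trace (tracking result):
lst = [[16, 12, 10], [29, 21, 32]]  # -> lst = [[16, 12, 10], [29, 21, 32]]
result = lst[0][2] + lst[1][0]  # -> result = 39

Answer: 39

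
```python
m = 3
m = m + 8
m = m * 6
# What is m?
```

Trace (tracking m):
m = 3  # -> m = 3
m = m + 8  # -> m = 11
m = m * 6  # -> m = 66

Answer: 66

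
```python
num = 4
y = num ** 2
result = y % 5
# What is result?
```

Answer: 1

Derivation:
Trace (tracking result):
num = 4  # -> num = 4
y = num ** 2  # -> y = 16
result = y % 5  # -> result = 1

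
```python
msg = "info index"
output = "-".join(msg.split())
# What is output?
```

Trace (tracking output):
msg = 'info index'  # -> msg = 'info index'
output = '-'.join(msg.split())  # -> output = 'info-index'

Answer: 'info-index'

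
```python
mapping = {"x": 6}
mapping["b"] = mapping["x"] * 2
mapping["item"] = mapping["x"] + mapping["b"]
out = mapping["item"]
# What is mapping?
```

Trace (tracking mapping):
mapping = {'x': 6}  # -> mapping = {'x': 6}
mapping['b'] = mapping['x'] * 2  # -> mapping = {'x': 6, 'b': 12}
mapping['item'] = mapping['x'] + mapping['b']  # -> mapping = {'x': 6, 'b': 12, 'item': 18}
out = mapping['item']  # -> out = 18

Answer: {'x': 6, 'b': 12, 'item': 18}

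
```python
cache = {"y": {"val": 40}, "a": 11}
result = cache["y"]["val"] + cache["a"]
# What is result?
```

Answer: 51

Derivation:
Trace (tracking result):
cache = {'y': {'val': 40}, 'a': 11}  # -> cache = {'y': {'val': 40}, 'a': 11}
result = cache['y']['val'] + cache['a']  # -> result = 51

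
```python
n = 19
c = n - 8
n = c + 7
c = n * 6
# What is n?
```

Trace (tracking n):
n = 19  # -> n = 19
c = n - 8  # -> c = 11
n = c + 7  # -> n = 18
c = n * 6  # -> c = 108

Answer: 18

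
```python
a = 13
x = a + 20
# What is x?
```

Trace (tracking x):
a = 13  # -> a = 13
x = a + 20  # -> x = 33

Answer: 33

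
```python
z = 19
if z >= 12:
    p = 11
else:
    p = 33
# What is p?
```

Answer: 11

Derivation:
Trace (tracking p):
z = 19  # -> z = 19
if z >= 12:  # condition is True
    p = 11  # -> p = 11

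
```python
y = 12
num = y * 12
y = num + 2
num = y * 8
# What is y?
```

Trace (tracking y):
y = 12  # -> y = 12
num = y * 12  # -> num = 144
y = num + 2  # -> y = 146
num = y * 8  # -> num = 1168

Answer: 146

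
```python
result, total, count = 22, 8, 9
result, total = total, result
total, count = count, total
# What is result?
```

Trace (tracking result):
result, total, count = (22, 8, 9)  # -> result = 22, total = 8, count = 9
result, total = (total, result)  # -> result = 8, total = 22
total, count = (count, total)  # -> total = 9, count = 22

Answer: 8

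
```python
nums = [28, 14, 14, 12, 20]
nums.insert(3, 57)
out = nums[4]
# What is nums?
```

Answer: [28, 14, 14, 57, 12, 20]

Derivation:
Trace (tracking nums):
nums = [28, 14, 14, 12, 20]  # -> nums = [28, 14, 14, 12, 20]
nums.insert(3, 57)  # -> nums = [28, 14, 14, 57, 12, 20]
out = nums[4]  # -> out = 12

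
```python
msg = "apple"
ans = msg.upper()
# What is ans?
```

Trace (tracking ans):
msg = 'apple'  # -> msg = 'apple'
ans = msg.upper()  # -> ans = 'APPLE'

Answer: 'APPLE'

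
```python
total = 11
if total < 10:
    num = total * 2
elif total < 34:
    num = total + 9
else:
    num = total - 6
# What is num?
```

Trace (tracking num):
total = 11  # -> total = 11
if total < 10:  # condition is False
elif total < 34:  # condition is True
    num = total + 9  # -> num = 20

Answer: 20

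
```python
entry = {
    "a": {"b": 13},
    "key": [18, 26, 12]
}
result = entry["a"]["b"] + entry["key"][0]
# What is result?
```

Answer: 31

Derivation:
Trace (tracking result):
entry = {'a': {'b': 13}, 'key': [18, 26, 12]}  # -> entry = {'a': {'b': 13}, 'key': [18, 26, 12]}
result = entry['a']['b'] + entry['key'][0]  # -> result = 31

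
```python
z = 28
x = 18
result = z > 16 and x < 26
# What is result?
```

Trace (tracking result):
z = 28  # -> z = 28
x = 18  # -> x = 18
result = z > 16 and x < 26  # -> result = True

Answer: True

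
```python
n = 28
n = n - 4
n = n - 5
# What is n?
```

Trace (tracking n):
n = 28  # -> n = 28
n = n - 4  # -> n = 24
n = n - 5  # -> n = 19

Answer: 19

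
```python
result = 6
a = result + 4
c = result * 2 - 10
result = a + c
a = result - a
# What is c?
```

Trace (tracking c):
result = 6  # -> result = 6
a = result + 4  # -> a = 10
c = result * 2 - 10  # -> c = 2
result = a + c  # -> result = 12
a = result - a  # -> a = 2

Answer: 2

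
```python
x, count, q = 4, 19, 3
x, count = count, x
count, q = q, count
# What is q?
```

Trace (tracking q):
x, count, q = (4, 19, 3)  # -> x = 4, count = 19, q = 3
x, count = (count, x)  # -> x = 19, count = 4
count, q = (q, count)  # -> count = 3, q = 4

Answer: 4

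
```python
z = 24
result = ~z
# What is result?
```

Answer: -25

Derivation:
Trace (tracking result):
z = 24  # -> z = 24
result = ~z  # -> result = -25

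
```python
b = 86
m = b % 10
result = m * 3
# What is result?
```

Answer: 18

Derivation:
Trace (tracking result):
b = 86  # -> b = 86
m = b % 10  # -> m = 6
result = m * 3  # -> result = 18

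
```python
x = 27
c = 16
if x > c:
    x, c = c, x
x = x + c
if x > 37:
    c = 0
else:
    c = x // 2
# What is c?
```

Trace (tracking c):
x = 27  # -> x = 27
c = 16  # -> c = 16
if x > c:  # condition is True
    x, c = (c, x)  # -> x = 16, c = 27
x = x + c  # -> x = 43
if x > 37:  # condition is True
    c = 0  # -> c = 0

Answer: 0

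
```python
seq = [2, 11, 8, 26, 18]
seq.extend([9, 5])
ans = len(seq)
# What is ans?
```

Trace (tracking ans):
seq = [2, 11, 8, 26, 18]  # -> seq = [2, 11, 8, 26, 18]
seq.extend([9, 5])  # -> seq = [2, 11, 8, 26, 18, 9, 5]
ans = len(seq)  # -> ans = 7

Answer: 7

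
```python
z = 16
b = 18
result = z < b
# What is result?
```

Answer: True

Derivation:
Trace (tracking result):
z = 16  # -> z = 16
b = 18  # -> b = 18
result = z < b  # -> result = True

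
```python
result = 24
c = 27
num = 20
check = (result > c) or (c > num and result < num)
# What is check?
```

Trace (tracking check):
result = 24  # -> result = 24
c = 27  # -> c = 27
num = 20  # -> num = 20
check = result > c or (c > num and result < num)  # -> check = False

Answer: False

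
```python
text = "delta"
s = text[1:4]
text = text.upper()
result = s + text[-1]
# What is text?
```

Trace (tracking text):
text = 'delta'  # -> text = 'delta'
s = text[1:4]  # -> s = 'elt'
text = text.upper()  # -> text = 'DELTA'
result = s + text[-1]  # -> result = 'eltA'

Answer: 'DELTA'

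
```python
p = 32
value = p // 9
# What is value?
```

Answer: 3

Derivation:
Trace (tracking value):
p = 32  # -> p = 32
value = p // 9  # -> value = 3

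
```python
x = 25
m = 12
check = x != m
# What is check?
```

Trace (tracking check):
x = 25  # -> x = 25
m = 12  # -> m = 12
check = x != m  # -> check = True

Answer: True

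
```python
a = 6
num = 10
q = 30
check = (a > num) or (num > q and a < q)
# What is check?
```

Trace (tracking check):
a = 6  # -> a = 6
num = 10  # -> num = 10
q = 30  # -> q = 30
check = a > num or (num > q and a < q)  # -> check = False

Answer: False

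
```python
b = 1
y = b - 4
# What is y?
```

Trace (tracking y):
b = 1  # -> b = 1
y = b - 4  # -> y = -3

Answer: -3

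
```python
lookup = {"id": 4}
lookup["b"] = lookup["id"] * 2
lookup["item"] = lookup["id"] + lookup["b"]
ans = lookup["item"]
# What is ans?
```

Trace (tracking ans):
lookup = {'id': 4}  # -> lookup = {'id': 4}
lookup['b'] = lookup['id'] * 2  # -> lookup = {'id': 4, 'b': 8}
lookup['item'] = lookup['id'] + lookup['b']  # -> lookup = {'id': 4, 'b': 8, 'item': 12}
ans = lookup['item']  # -> ans = 12

Answer: 12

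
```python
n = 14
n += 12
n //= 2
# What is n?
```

Trace (tracking n):
n = 14  # -> n = 14
n += 12  # -> n = 26
n //= 2  # -> n = 13

Answer: 13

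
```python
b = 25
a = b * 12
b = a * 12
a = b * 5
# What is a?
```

Trace (tracking a):
b = 25  # -> b = 25
a = b * 12  # -> a = 300
b = a * 12  # -> b = 3600
a = b * 5  # -> a = 18000

Answer: 18000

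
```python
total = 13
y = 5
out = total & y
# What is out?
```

Answer: 5

Derivation:
Trace (tracking out):
total = 13  # -> total = 13
y = 5  # -> y = 5
out = total & y  # -> out = 5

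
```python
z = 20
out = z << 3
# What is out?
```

Answer: 160

Derivation:
Trace (tracking out):
z = 20  # -> z = 20
out = z << 3  # -> out = 160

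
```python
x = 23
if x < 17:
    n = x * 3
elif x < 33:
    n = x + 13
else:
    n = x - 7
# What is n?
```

Trace (tracking n):
x = 23  # -> x = 23
if x < 17:  # condition is False
elif x < 33:  # condition is True
    n = x + 13  # -> n = 36

Answer: 36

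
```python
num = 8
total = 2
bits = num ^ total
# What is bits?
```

Answer: 10

Derivation:
Trace (tracking bits):
num = 8  # -> num = 8
total = 2  # -> total = 2
bits = num ^ total  # -> bits = 10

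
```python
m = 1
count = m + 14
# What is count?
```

Answer: 15

Derivation:
Trace (tracking count):
m = 1  # -> m = 1
count = m + 14  # -> count = 15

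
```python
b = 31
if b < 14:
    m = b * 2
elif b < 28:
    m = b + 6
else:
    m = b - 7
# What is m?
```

Trace (tracking m):
b = 31  # -> b = 31
if b < 14:  # condition is False
elif b < 28:  # condition is False
else:
    m = b - 7  # -> m = 24

Answer: 24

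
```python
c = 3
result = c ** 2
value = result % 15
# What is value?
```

Answer: 9

Derivation:
Trace (tracking value):
c = 3  # -> c = 3
result = c ** 2  # -> result = 9
value = result % 15  # -> value = 9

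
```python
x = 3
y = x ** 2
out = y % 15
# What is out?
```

Trace (tracking out):
x = 3  # -> x = 3
y = x ** 2  # -> y = 9
out = y % 15  # -> out = 9

Answer: 9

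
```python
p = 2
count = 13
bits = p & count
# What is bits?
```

Trace (tracking bits):
p = 2  # -> p = 2
count = 13  # -> count = 13
bits = p & count  # -> bits = 0

Answer: 0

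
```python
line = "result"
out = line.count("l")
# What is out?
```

Answer: 1

Derivation:
Trace (tracking out):
line = 'result'  # -> line = 'result'
out = line.count('l')  # -> out = 1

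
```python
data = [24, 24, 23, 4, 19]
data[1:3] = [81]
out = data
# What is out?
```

Answer: [24, 81, 4, 19]

Derivation:
Trace (tracking out):
data = [24, 24, 23, 4, 19]  # -> data = [24, 24, 23, 4, 19]
data[1:3] = [81]  # -> data = [24, 81, 4, 19]
out = data  # -> out = [24, 81, 4, 19]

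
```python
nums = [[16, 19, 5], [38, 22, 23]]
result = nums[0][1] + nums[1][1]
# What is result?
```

Trace (tracking result):
nums = [[16, 19, 5], [38, 22, 23]]  # -> nums = [[16, 19, 5], [38, 22, 23]]
result = nums[0][1] + nums[1][1]  # -> result = 41

Answer: 41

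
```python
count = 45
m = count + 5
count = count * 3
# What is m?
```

Answer: 50

Derivation:
Trace (tracking m):
count = 45  # -> count = 45
m = count + 5  # -> m = 50
count = count * 3  # -> count = 135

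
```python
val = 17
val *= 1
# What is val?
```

Answer: 17

Derivation:
Trace (tracking val):
val = 17  # -> val = 17
val *= 1  # -> val = 17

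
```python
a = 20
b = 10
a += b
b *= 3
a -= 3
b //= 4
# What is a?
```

Trace (tracking a):
a = 20  # -> a = 20
b = 10  # -> b = 10
a += b  # -> a = 30
b *= 3  # -> b = 30
a -= 3  # -> a = 27
b //= 4  # -> b = 7

Answer: 27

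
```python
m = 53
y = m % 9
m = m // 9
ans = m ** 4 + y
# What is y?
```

Answer: 8

Derivation:
Trace (tracking y):
m = 53  # -> m = 53
y = m % 9  # -> y = 8
m = m // 9  # -> m = 5
ans = m ** 4 + y  # -> ans = 633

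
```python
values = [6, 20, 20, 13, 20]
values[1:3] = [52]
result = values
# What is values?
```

Trace (tracking values):
values = [6, 20, 20, 13, 20]  # -> values = [6, 20, 20, 13, 20]
values[1:3] = [52]  # -> values = [6, 52, 13, 20]
result = values  # -> result = [6, 52, 13, 20]

Answer: [6, 52, 13, 20]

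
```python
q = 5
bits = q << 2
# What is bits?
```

Trace (tracking bits):
q = 5  # -> q = 5
bits = q << 2  # -> bits = 20

Answer: 20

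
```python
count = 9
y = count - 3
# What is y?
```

Trace (tracking y):
count = 9  # -> count = 9
y = count - 3  # -> y = 6

Answer: 6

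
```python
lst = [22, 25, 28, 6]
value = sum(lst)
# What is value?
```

Answer: 81

Derivation:
Trace (tracking value):
lst = [22, 25, 28, 6]  # -> lst = [22, 25, 28, 6]
value = sum(lst)  # -> value = 81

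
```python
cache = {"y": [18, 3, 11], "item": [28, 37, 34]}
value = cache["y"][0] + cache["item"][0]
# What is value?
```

Answer: 46

Derivation:
Trace (tracking value):
cache = {'y': [18, 3, 11], 'item': [28, 37, 34]}  # -> cache = {'y': [18, 3, 11], 'item': [28, 37, 34]}
value = cache['y'][0] + cache['item'][0]  # -> value = 46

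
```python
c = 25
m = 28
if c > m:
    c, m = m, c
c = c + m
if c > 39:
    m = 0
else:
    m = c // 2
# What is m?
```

Trace (tracking m):
c = 25  # -> c = 25
m = 28  # -> m = 28
if c > m:  # condition is False
c = c + m  # -> c = 53
if c > 39:  # condition is True
    m = 0  # -> m = 0

Answer: 0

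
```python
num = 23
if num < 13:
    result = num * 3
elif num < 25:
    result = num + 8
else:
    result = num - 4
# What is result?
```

Answer: 31

Derivation:
Trace (tracking result):
num = 23  # -> num = 23
if num < 13:  # condition is False
elif num < 25:  # condition is True
    result = num + 8  # -> result = 31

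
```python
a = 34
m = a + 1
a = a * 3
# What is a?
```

Answer: 102

Derivation:
Trace (tracking a):
a = 34  # -> a = 34
m = a + 1  # -> m = 35
a = a * 3  # -> a = 102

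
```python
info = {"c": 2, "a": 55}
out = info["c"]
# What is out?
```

Answer: 2

Derivation:
Trace (tracking out):
info = {'c': 2, 'a': 55}  # -> info = {'c': 2, 'a': 55}
out = info['c']  # -> out = 2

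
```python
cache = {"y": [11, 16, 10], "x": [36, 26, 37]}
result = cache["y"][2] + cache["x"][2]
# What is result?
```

Trace (tracking result):
cache = {'y': [11, 16, 10], 'x': [36, 26, 37]}  # -> cache = {'y': [11, 16, 10], 'x': [36, 26, 37]}
result = cache['y'][2] + cache['x'][2]  # -> result = 47

Answer: 47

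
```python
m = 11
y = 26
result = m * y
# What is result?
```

Answer: 286

Derivation:
Trace (tracking result):
m = 11  # -> m = 11
y = 26  # -> y = 26
result = m * y  # -> result = 286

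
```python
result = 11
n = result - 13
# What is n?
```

Trace (tracking n):
result = 11  # -> result = 11
n = result - 13  # -> n = -2

Answer: -2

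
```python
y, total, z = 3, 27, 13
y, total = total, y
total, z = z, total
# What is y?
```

Answer: 27

Derivation:
Trace (tracking y):
y, total, z = (3, 27, 13)  # -> y = 3, total = 27, z = 13
y, total = (total, y)  # -> y = 27, total = 3
total, z = (z, total)  # -> total = 13, z = 3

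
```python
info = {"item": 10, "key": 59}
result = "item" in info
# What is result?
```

Answer: True

Derivation:
Trace (tracking result):
info = {'item': 10, 'key': 59}  # -> info = {'item': 10, 'key': 59}
result = 'item' in info  # -> result = True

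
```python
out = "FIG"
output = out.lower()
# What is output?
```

Trace (tracking output):
out = 'FIG'  # -> out = 'FIG'
output = out.lower()  # -> output = 'fig'

Answer: 'fig'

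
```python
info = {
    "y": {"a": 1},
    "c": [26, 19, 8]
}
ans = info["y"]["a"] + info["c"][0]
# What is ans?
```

Answer: 27

Derivation:
Trace (tracking ans):
info = {'y': {'a': 1}, 'c': [26, 19, 8]}  # -> info = {'y': {'a': 1}, 'c': [26, 19, 8]}
ans = info['y']['a'] + info['c'][0]  # -> ans = 27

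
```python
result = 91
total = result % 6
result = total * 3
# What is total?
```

Trace (tracking total):
result = 91  # -> result = 91
total = result % 6  # -> total = 1
result = total * 3  # -> result = 3

Answer: 1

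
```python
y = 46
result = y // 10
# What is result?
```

Answer: 4

Derivation:
Trace (tracking result):
y = 46  # -> y = 46
result = y // 10  # -> result = 4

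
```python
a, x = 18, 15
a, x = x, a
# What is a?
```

Trace (tracking a):
a, x = (18, 15)  # -> a = 18, x = 15
a, x = (x, a)  # -> a = 15, x = 18

Answer: 15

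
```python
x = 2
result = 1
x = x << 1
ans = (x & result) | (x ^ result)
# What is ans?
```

Answer: 5

Derivation:
Trace (tracking ans):
x = 2  # -> x = 2
result = 1  # -> result = 1
x = x << 1  # -> x = 4
ans = x & result | x ^ result  # -> ans = 5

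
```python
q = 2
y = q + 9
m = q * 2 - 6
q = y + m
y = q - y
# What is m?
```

Answer: -2

Derivation:
Trace (tracking m):
q = 2  # -> q = 2
y = q + 9  # -> y = 11
m = q * 2 - 6  # -> m = -2
q = y + m  # -> q = 9
y = q - y  # -> y = -2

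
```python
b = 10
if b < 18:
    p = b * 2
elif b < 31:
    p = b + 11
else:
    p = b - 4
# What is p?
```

Trace (tracking p):
b = 10  # -> b = 10
if b < 18:  # condition is True
    p = b * 2  # -> p = 20

Answer: 20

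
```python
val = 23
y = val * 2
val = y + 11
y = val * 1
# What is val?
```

Answer: 57

Derivation:
Trace (tracking val):
val = 23  # -> val = 23
y = val * 2  # -> y = 46
val = y + 11  # -> val = 57
y = val * 1  # -> y = 57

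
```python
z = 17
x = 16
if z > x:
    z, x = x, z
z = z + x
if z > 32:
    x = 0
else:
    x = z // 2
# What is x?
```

Trace (tracking x):
z = 17  # -> z = 17
x = 16  # -> x = 16
if z > x:  # condition is True
    z, x = (x, z)  # -> z = 16, x = 17
z = z + x  # -> z = 33
if z > 32:  # condition is True
    x = 0  # -> x = 0

Answer: 0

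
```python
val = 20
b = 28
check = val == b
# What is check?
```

Answer: False

Derivation:
Trace (tracking check):
val = 20  # -> val = 20
b = 28  # -> b = 28
check = val == b  # -> check = False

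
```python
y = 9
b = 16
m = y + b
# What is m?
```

Answer: 25

Derivation:
Trace (tracking m):
y = 9  # -> y = 9
b = 16  # -> b = 16
m = y + b  # -> m = 25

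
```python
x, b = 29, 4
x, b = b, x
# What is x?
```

Trace (tracking x):
x, b = (29, 4)  # -> x = 29, b = 4
x, b = (b, x)  # -> x = 4, b = 29

Answer: 4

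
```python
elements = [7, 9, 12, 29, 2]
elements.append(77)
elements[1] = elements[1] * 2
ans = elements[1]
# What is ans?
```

Trace (tracking ans):
elements = [7, 9, 12, 29, 2]  # -> elements = [7, 9, 12, 29, 2]
elements.append(77)  # -> elements = [7, 9, 12, 29, 2, 77]
elements[1] = elements[1] * 2  # -> elements = [7, 18, 12, 29, 2, 77]
ans = elements[1]  # -> ans = 18

Answer: 18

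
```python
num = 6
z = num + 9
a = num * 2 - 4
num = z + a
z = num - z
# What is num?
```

Trace (tracking num):
num = 6  # -> num = 6
z = num + 9  # -> z = 15
a = num * 2 - 4  # -> a = 8
num = z + a  # -> num = 23
z = num - z  # -> z = 8

Answer: 23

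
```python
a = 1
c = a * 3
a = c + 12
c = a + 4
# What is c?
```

Answer: 19

Derivation:
Trace (tracking c):
a = 1  # -> a = 1
c = a * 3  # -> c = 3
a = c + 12  # -> a = 15
c = a + 4  # -> c = 19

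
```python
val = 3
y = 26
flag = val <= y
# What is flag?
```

Trace (tracking flag):
val = 3  # -> val = 3
y = 26  # -> y = 26
flag = val <= y  # -> flag = True

Answer: True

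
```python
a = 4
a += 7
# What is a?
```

Trace (tracking a):
a = 4  # -> a = 4
a += 7  # -> a = 11

Answer: 11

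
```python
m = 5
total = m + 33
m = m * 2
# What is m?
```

Answer: 10

Derivation:
Trace (tracking m):
m = 5  # -> m = 5
total = m + 33  # -> total = 38
m = m * 2  # -> m = 10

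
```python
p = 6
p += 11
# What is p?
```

Answer: 17

Derivation:
Trace (tracking p):
p = 6  # -> p = 6
p += 11  # -> p = 17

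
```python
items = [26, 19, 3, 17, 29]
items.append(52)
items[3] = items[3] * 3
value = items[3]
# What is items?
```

Answer: [26, 19, 3, 51, 29, 52]

Derivation:
Trace (tracking items):
items = [26, 19, 3, 17, 29]  # -> items = [26, 19, 3, 17, 29]
items.append(52)  # -> items = [26, 19, 3, 17, 29, 52]
items[3] = items[3] * 3  # -> items = [26, 19, 3, 51, 29, 52]
value = items[3]  # -> value = 51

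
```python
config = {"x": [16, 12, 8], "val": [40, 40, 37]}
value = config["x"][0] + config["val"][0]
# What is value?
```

Answer: 56

Derivation:
Trace (tracking value):
config = {'x': [16, 12, 8], 'val': [40, 40, 37]}  # -> config = {'x': [16, 12, 8], 'val': [40, 40, 37]}
value = config['x'][0] + config['val'][0]  # -> value = 56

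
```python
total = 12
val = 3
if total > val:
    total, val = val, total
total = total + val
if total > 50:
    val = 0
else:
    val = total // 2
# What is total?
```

Answer: 15

Derivation:
Trace (tracking total):
total = 12  # -> total = 12
val = 3  # -> val = 3
if total > val:  # condition is True
    total, val = (val, total)  # -> total = 3, val = 12
total = total + val  # -> total = 15
if total > 50:  # condition is False
else:
    val = total // 2  # -> val = 7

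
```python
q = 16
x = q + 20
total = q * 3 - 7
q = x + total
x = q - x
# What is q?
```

Trace (tracking q):
q = 16  # -> q = 16
x = q + 20  # -> x = 36
total = q * 3 - 7  # -> total = 41
q = x + total  # -> q = 77
x = q - x  # -> x = 41

Answer: 77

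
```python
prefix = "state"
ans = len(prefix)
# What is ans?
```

Trace (tracking ans):
prefix = 'state'  # -> prefix = 'state'
ans = len(prefix)  # -> ans = 5

Answer: 5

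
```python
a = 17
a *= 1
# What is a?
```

Trace (tracking a):
a = 17  # -> a = 17
a *= 1  # -> a = 17

Answer: 17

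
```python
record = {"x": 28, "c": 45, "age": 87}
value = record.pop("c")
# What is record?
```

Trace (tracking record):
record = {'x': 28, 'c': 45, 'age': 87}  # -> record = {'x': 28, 'c': 45, 'age': 87}
value = record.pop('c')  # -> value = 45

Answer: {'x': 28, 'age': 87}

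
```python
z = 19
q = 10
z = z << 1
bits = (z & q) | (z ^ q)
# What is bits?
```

Answer: 46

Derivation:
Trace (tracking bits):
z = 19  # -> z = 19
q = 10  # -> q = 10
z = z << 1  # -> z = 38
bits = z & q | z ^ q  # -> bits = 46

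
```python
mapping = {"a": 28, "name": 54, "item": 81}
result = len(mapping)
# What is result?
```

Trace (tracking result):
mapping = {'a': 28, 'name': 54, 'item': 81}  # -> mapping = {'a': 28, 'name': 54, 'item': 81}
result = len(mapping)  # -> result = 3

Answer: 3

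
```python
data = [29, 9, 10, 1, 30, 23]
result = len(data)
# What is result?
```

Answer: 6

Derivation:
Trace (tracking result):
data = [29, 9, 10, 1, 30, 23]  # -> data = [29, 9, 10, 1, 30, 23]
result = len(data)  # -> result = 6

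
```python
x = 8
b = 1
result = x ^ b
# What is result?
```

Trace (tracking result):
x = 8  # -> x = 8
b = 1  # -> b = 1
result = x ^ b  # -> result = 9

Answer: 9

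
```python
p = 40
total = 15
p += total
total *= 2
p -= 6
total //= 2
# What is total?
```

Trace (tracking total):
p = 40  # -> p = 40
total = 15  # -> total = 15
p += total  # -> p = 55
total *= 2  # -> total = 30
p -= 6  # -> p = 49
total //= 2  # -> total = 15

Answer: 15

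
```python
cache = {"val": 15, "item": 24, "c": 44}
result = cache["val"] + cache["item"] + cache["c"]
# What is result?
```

Answer: 83

Derivation:
Trace (tracking result):
cache = {'val': 15, 'item': 24, 'c': 44}  # -> cache = {'val': 15, 'item': 24, 'c': 44}
result = cache['val'] + cache['item'] + cache['c']  # -> result = 83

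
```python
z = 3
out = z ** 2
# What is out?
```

Trace (tracking out):
z = 3  # -> z = 3
out = z ** 2  # -> out = 9

Answer: 9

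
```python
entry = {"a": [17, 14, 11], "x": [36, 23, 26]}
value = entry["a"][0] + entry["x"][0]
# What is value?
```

Trace (tracking value):
entry = {'a': [17, 14, 11], 'x': [36, 23, 26]}  # -> entry = {'a': [17, 14, 11], 'x': [36, 23, 26]}
value = entry['a'][0] + entry['x'][0]  # -> value = 53

Answer: 53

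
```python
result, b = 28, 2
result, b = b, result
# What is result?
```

Answer: 2

Derivation:
Trace (tracking result):
result, b = (28, 2)  # -> result = 28, b = 2
result, b = (b, result)  # -> result = 2, b = 28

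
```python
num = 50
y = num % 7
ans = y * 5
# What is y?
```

Trace (tracking y):
num = 50  # -> num = 50
y = num % 7  # -> y = 1
ans = y * 5  # -> ans = 5

Answer: 1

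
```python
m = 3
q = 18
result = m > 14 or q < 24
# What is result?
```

Trace (tracking result):
m = 3  # -> m = 3
q = 18  # -> q = 18
result = m > 14 or q < 24  # -> result = True

Answer: True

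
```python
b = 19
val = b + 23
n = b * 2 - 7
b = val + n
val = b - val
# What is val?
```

Trace (tracking val):
b = 19  # -> b = 19
val = b + 23  # -> val = 42
n = b * 2 - 7  # -> n = 31
b = val + n  # -> b = 73
val = b - val  # -> val = 31

Answer: 31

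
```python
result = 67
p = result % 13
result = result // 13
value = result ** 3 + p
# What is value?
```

Answer: 127

Derivation:
Trace (tracking value):
result = 67  # -> result = 67
p = result % 13  # -> p = 2
result = result // 13  # -> result = 5
value = result ** 3 + p  # -> value = 127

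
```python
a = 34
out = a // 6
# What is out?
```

Answer: 5

Derivation:
Trace (tracking out):
a = 34  # -> a = 34
out = a // 6  # -> out = 5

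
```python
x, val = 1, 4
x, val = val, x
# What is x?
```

Answer: 4

Derivation:
Trace (tracking x):
x, val = (1, 4)  # -> x = 1, val = 4
x, val = (val, x)  # -> x = 4, val = 1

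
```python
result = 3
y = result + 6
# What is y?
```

Answer: 9

Derivation:
Trace (tracking y):
result = 3  # -> result = 3
y = result + 6  # -> y = 9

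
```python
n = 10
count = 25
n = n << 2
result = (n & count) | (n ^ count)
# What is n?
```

Trace (tracking n):
n = 10  # -> n = 10
count = 25  # -> count = 25
n = n << 2  # -> n = 40
result = n & count | n ^ count  # -> result = 57

Answer: 40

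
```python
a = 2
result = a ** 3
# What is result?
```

Trace (tracking result):
a = 2  # -> a = 2
result = a ** 3  # -> result = 8

Answer: 8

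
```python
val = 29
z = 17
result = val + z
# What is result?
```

Answer: 46

Derivation:
Trace (tracking result):
val = 29  # -> val = 29
z = 17  # -> z = 17
result = val + z  # -> result = 46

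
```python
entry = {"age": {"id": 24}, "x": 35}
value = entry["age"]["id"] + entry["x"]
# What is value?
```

Answer: 59

Derivation:
Trace (tracking value):
entry = {'age': {'id': 24}, 'x': 35}  # -> entry = {'age': {'id': 24}, 'x': 35}
value = entry['age']['id'] + entry['x']  # -> value = 59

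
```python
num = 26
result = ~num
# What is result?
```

Answer: -27

Derivation:
Trace (tracking result):
num = 26  # -> num = 26
result = ~num  # -> result = -27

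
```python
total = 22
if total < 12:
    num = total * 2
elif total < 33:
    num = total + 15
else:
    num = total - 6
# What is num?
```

Trace (tracking num):
total = 22  # -> total = 22
if total < 12:  # condition is False
elif total < 33:  # condition is True
    num = total + 15  # -> num = 37

Answer: 37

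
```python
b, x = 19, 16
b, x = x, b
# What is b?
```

Answer: 16

Derivation:
Trace (tracking b):
b, x = (19, 16)  # -> b = 19, x = 16
b, x = (x, b)  # -> b = 16, x = 19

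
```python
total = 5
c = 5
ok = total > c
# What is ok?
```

Answer: False

Derivation:
Trace (tracking ok):
total = 5  # -> total = 5
c = 5  # -> c = 5
ok = total > c  # -> ok = False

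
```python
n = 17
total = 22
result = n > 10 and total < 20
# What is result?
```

Answer: False

Derivation:
Trace (tracking result):
n = 17  # -> n = 17
total = 22  # -> total = 22
result = n > 10 and total < 20  # -> result = False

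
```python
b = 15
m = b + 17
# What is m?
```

Answer: 32

Derivation:
Trace (tracking m):
b = 15  # -> b = 15
m = b + 17  # -> m = 32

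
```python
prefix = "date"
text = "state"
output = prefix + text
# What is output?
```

Trace (tracking output):
prefix = 'date'  # -> prefix = 'date'
text = 'state'  # -> text = 'state'
output = prefix + text  # -> output = 'datestate'

Answer: 'datestate'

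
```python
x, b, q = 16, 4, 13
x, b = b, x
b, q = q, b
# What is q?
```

Trace (tracking q):
x, b, q = (16, 4, 13)  # -> x = 16, b = 4, q = 13
x, b = (b, x)  # -> x = 4, b = 16
b, q = (q, b)  # -> b = 13, q = 16

Answer: 16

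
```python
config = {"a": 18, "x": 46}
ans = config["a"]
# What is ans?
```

Trace (tracking ans):
config = {'a': 18, 'x': 46}  # -> config = {'a': 18, 'x': 46}
ans = config['a']  # -> ans = 18

Answer: 18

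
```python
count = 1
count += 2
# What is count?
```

Trace (tracking count):
count = 1  # -> count = 1
count += 2  # -> count = 3

Answer: 3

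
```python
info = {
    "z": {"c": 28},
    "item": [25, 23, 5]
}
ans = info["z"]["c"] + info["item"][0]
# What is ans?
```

Answer: 53

Derivation:
Trace (tracking ans):
info = {'z': {'c': 28}, 'item': [25, 23, 5]}  # -> info = {'z': {'c': 28}, 'item': [25, 23, 5]}
ans = info['z']['c'] + info['item'][0]  # -> ans = 53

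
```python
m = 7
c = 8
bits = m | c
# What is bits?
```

Trace (tracking bits):
m = 7  # -> m = 7
c = 8  # -> c = 8
bits = m | c  # -> bits = 15

Answer: 15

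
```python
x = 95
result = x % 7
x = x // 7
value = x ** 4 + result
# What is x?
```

Answer: 13

Derivation:
Trace (tracking x):
x = 95  # -> x = 95
result = x % 7  # -> result = 4
x = x // 7  # -> x = 13
value = x ** 4 + result  # -> value = 28565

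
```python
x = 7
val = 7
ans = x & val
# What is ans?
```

Answer: 7

Derivation:
Trace (tracking ans):
x = 7  # -> x = 7
val = 7  # -> val = 7
ans = x & val  # -> ans = 7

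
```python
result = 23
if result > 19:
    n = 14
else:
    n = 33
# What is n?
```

Trace (tracking n):
result = 23  # -> result = 23
if result > 19:  # condition is True
    n = 14  # -> n = 14

Answer: 14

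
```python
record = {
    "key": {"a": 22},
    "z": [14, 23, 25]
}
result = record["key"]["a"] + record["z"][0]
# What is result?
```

Trace (tracking result):
record = {'key': {'a': 22}, 'z': [14, 23, 25]}  # -> record = {'key': {'a': 22}, 'z': [14, 23, 25]}
result = record['key']['a'] + record['z'][0]  # -> result = 36

Answer: 36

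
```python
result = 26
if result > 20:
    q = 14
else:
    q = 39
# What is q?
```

Trace (tracking q):
result = 26  # -> result = 26
if result > 20:  # condition is True
    q = 14  # -> q = 14

Answer: 14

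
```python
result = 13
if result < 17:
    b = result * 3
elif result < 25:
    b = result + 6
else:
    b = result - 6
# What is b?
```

Answer: 39

Derivation:
Trace (tracking b):
result = 13  # -> result = 13
if result < 17:  # condition is True
    b = result * 3  # -> b = 39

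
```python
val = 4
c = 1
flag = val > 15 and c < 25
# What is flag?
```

Trace (tracking flag):
val = 4  # -> val = 4
c = 1  # -> c = 1
flag = val > 15 and c < 25  # -> flag = False

Answer: False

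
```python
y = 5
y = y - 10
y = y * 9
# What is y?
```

Trace (tracking y):
y = 5  # -> y = 5
y = y - 10  # -> y = -5
y = y * 9  # -> y = -45

Answer: -45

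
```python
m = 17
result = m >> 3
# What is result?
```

Answer: 2

Derivation:
Trace (tracking result):
m = 17  # -> m = 17
result = m >> 3  # -> result = 2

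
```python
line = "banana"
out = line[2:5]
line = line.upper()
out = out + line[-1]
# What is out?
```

Trace (tracking out):
line = 'banana'  # -> line = 'banana'
out = line[2:5]  # -> out = 'nan'
line = line.upper()  # -> line = 'BANANA'
out = out + line[-1]  # -> out = 'nanA'

Answer: 'nanA'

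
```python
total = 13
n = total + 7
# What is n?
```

Trace (tracking n):
total = 13  # -> total = 13
n = total + 7  # -> n = 20

Answer: 20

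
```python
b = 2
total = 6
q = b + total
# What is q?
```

Answer: 8

Derivation:
Trace (tracking q):
b = 2  # -> b = 2
total = 6  # -> total = 6
q = b + total  # -> q = 8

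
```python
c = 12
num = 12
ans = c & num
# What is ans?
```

Answer: 12

Derivation:
Trace (tracking ans):
c = 12  # -> c = 12
num = 12  # -> num = 12
ans = c & num  # -> ans = 12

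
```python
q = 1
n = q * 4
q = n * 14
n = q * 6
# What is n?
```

Trace (tracking n):
q = 1  # -> q = 1
n = q * 4  # -> n = 4
q = n * 14  # -> q = 56
n = q * 6  # -> n = 336

Answer: 336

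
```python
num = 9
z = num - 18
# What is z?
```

Answer: -9

Derivation:
Trace (tracking z):
num = 9  # -> num = 9
z = num - 18  # -> z = -9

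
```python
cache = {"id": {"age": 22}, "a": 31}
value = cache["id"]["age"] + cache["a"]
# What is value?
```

Trace (tracking value):
cache = {'id': {'age': 22}, 'a': 31}  # -> cache = {'id': {'age': 22}, 'a': 31}
value = cache['id']['age'] + cache['a']  # -> value = 53

Answer: 53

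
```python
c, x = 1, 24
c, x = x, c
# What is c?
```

Answer: 24

Derivation:
Trace (tracking c):
c, x = (1, 24)  # -> c = 1, x = 24
c, x = (x, c)  # -> c = 24, x = 1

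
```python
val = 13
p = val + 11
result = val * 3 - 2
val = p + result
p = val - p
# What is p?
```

Answer: 37

Derivation:
Trace (tracking p):
val = 13  # -> val = 13
p = val + 11  # -> p = 24
result = val * 3 - 2  # -> result = 37
val = p + result  # -> val = 61
p = val - p  # -> p = 37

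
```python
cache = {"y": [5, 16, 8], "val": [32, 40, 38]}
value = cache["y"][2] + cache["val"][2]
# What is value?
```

Trace (tracking value):
cache = {'y': [5, 16, 8], 'val': [32, 40, 38]}  # -> cache = {'y': [5, 16, 8], 'val': [32, 40, 38]}
value = cache['y'][2] + cache['val'][2]  # -> value = 46

Answer: 46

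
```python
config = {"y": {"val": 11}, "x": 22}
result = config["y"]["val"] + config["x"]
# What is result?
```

Trace (tracking result):
config = {'y': {'val': 11}, 'x': 22}  # -> config = {'y': {'val': 11}, 'x': 22}
result = config['y']['val'] + config['x']  # -> result = 33

Answer: 33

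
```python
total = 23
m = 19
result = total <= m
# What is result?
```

Trace (tracking result):
total = 23  # -> total = 23
m = 19  # -> m = 19
result = total <= m  # -> result = False

Answer: False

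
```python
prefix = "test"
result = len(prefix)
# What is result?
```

Answer: 4

Derivation:
Trace (tracking result):
prefix = 'test'  # -> prefix = 'test'
result = len(prefix)  # -> result = 4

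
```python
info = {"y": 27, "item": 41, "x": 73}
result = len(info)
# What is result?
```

Trace (tracking result):
info = {'y': 27, 'item': 41, 'x': 73}  # -> info = {'y': 27, 'item': 41, 'x': 73}
result = len(info)  # -> result = 3

Answer: 3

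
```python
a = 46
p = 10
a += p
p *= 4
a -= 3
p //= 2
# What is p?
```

Trace (tracking p):
a = 46  # -> a = 46
p = 10  # -> p = 10
a += p  # -> a = 56
p *= 4  # -> p = 40
a -= 3  # -> a = 53
p //= 2  # -> p = 20

Answer: 20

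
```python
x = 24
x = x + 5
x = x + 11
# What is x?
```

Answer: 40

Derivation:
Trace (tracking x):
x = 24  # -> x = 24
x = x + 5  # -> x = 29
x = x + 11  # -> x = 40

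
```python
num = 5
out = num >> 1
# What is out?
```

Trace (tracking out):
num = 5  # -> num = 5
out = num >> 1  # -> out = 2

Answer: 2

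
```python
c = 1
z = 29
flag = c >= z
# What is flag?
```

Trace (tracking flag):
c = 1  # -> c = 1
z = 29  # -> z = 29
flag = c >= z  # -> flag = False

Answer: False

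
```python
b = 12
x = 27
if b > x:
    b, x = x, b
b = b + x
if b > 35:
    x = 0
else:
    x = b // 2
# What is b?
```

Trace (tracking b):
b = 12  # -> b = 12
x = 27  # -> x = 27
if b > x:  # condition is False
b = b + x  # -> b = 39
if b > 35:  # condition is True
    x = 0  # -> x = 0

Answer: 39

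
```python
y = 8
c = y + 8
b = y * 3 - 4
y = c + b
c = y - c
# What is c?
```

Trace (tracking c):
y = 8  # -> y = 8
c = y + 8  # -> c = 16
b = y * 3 - 4  # -> b = 20
y = c + b  # -> y = 36
c = y - c  # -> c = 20

Answer: 20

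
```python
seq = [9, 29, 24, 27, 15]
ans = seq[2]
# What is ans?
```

Answer: 24

Derivation:
Trace (tracking ans):
seq = [9, 29, 24, 27, 15]  # -> seq = [9, 29, 24, 27, 15]
ans = seq[2]  # -> ans = 24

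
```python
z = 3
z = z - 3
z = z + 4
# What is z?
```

Answer: 4

Derivation:
Trace (tracking z):
z = 3  # -> z = 3
z = z - 3  # -> z = 0
z = z + 4  # -> z = 4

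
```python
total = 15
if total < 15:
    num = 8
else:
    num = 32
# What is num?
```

Trace (tracking num):
total = 15  # -> total = 15
if total < 15:  # condition is False
else:
    num = 32  # -> num = 32

Answer: 32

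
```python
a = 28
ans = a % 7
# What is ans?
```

Answer: 0

Derivation:
Trace (tracking ans):
a = 28  # -> a = 28
ans = a % 7  # -> ans = 0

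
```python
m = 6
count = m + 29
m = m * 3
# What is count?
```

Trace (tracking count):
m = 6  # -> m = 6
count = m + 29  # -> count = 35
m = m * 3  # -> m = 18

Answer: 35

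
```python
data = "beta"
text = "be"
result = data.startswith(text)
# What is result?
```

Answer: True

Derivation:
Trace (tracking result):
data = 'beta'  # -> data = 'beta'
text = 'be'  # -> text = 'be'
result = data.startswith(text)  # -> result = True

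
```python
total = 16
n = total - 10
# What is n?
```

Trace (tracking n):
total = 16  # -> total = 16
n = total - 10  # -> n = 6

Answer: 6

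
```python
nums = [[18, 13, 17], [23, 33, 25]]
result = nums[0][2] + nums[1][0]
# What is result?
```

Answer: 40

Derivation:
Trace (tracking result):
nums = [[18, 13, 17], [23, 33, 25]]  # -> nums = [[18, 13, 17], [23, 33, 25]]
result = nums[0][2] + nums[1][0]  # -> result = 40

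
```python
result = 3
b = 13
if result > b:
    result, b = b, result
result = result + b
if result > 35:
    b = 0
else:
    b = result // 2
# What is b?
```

Answer: 8

Derivation:
Trace (tracking b):
result = 3  # -> result = 3
b = 13  # -> b = 13
if result > b:  # condition is False
result = result + b  # -> result = 16
if result > 35:  # condition is False
else:
    b = result // 2  # -> b = 8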